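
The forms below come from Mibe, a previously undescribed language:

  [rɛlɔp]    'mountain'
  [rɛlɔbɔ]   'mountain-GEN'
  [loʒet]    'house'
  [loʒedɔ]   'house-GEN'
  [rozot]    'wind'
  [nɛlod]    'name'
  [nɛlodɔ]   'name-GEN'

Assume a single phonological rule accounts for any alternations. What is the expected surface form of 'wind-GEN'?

The stem for 'house' ends in [t] in [loʒet] but [d] in [loʒedɔ].
But 'name' keeps [d] in both environments ([nɛlod], [nɛlodɔ]), so there is no rule changing /d/ to [t] in isolation.
Therefore /t/ is basic and [d] is derived by intervocalic voicing (voiceless stops become voiced between vowels).
From [rozot] the stem 'wind' is /rozot/; between vowels this yields [rozodɔ].

[rozodɔ]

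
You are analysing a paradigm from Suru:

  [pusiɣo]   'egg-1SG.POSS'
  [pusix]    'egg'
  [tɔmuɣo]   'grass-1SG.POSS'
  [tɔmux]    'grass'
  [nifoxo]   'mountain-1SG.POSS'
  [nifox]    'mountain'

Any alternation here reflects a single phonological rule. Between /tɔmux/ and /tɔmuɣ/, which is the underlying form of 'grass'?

'grass' shows [ɣ] ~ [x] at the end of the stem ([tɔmuɣo] vs [tɔmux]).
Compare 'mountain', with invariant [x] in [nifoxo] and [nifox]: an analysis with underlying /x/ and a rule producing [ɣ] before the 1SG.POSS suffix would wrongly predict alternation here too.
Therefore /ɣ/ is basic and [x] is derived by word-final obstruent devoicing (voiced obstruents become voiceless word-finally).

/tɔmuɣ/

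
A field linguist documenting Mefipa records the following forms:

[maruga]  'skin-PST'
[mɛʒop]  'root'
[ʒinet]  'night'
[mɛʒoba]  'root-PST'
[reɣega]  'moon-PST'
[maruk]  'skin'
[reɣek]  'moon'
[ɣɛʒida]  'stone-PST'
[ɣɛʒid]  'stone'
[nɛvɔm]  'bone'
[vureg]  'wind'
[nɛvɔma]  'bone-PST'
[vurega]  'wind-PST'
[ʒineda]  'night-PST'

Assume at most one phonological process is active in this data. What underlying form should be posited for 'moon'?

'moon' shows [k] ~ [g] at the end of the stem ([reɣek] vs [reɣega]).
If /g/ were underlying and a rule turned it into [k] in isolation, 'wind' would also alternate; but it has [g] in both [vureg] and [vurega].
The underlying segment must be /k/; voiceless stops become voiced between vowels, yielding [g] there.

/reɣek/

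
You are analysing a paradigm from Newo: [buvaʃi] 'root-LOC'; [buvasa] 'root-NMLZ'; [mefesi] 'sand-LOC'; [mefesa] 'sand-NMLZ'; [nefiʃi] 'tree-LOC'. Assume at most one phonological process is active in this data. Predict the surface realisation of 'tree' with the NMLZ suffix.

[nefisa]

The root 'root' surfaces as [buvaʃi] and [buvasa], with a stem-final [ʃ] ~ [s] alternation.
The stem 'sand' ([mefesi], [mefesa]) shows [s] unchanged in both environments, so [s] cannot be basic with [ʃ] derived before the LOC suffix.
Therefore /ʃ/ is basic and [s] is derived by depalatalization (palato-alveolar /ʃ/ becomes [s] when no front vowel follows).
From [nefiʃi] the stem 'tree' is /nefiʃ/; when no front vowel follows this yields [nefisa].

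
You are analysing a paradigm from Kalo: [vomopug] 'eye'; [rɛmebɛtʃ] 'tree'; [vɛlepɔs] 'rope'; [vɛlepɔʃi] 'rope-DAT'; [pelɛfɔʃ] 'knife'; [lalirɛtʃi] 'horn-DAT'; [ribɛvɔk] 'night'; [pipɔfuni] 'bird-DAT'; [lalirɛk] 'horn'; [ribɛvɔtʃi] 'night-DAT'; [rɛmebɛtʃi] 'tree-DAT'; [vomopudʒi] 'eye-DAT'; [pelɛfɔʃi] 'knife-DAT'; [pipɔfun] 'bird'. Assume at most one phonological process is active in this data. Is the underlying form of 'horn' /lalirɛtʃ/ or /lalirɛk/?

The stem for 'horn' ends in [tʃ] in [lalirɛtʃi] but [k] in [lalirɛk].
Compare 'tree', with invariant [tʃ] in [rɛmebɛtʃi] and [rɛmebɛtʃ]: an analysis with underlying /tʃ/ and a rule producing [k] in isolation would wrongly predict alternation here too.
Therefore /k/ is basic and [tʃ] is derived by palatalization before a front vowel (/k/, /g/ and /s/ become palato-alveolar [tʃ], [dʒ] and [ʃ] before a front vowel).

/lalirɛk/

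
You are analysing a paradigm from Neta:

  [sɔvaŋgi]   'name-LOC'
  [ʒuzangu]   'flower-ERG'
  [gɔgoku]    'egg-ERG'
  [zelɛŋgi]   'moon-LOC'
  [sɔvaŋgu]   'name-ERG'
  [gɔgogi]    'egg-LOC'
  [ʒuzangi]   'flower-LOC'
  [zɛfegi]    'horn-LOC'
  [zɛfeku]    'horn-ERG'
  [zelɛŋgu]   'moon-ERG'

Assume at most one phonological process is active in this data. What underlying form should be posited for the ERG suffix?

/-ku/

The ERG morpheme has two allomorphs, [-gu] and [-ku].
The LOC suffix, which begins with [g], is invariant after every stem; so [g] is not altered by any rule here.
So the underlying form is /-ku/, and voiceless stops become voiced after a nasal.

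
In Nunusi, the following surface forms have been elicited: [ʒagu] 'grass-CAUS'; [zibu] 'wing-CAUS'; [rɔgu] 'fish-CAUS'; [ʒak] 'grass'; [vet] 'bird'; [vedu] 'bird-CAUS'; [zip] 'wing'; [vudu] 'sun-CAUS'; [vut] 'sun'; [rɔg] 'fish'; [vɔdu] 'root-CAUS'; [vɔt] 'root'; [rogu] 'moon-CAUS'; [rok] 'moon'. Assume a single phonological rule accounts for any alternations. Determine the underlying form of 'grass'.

/ʒak/

In [ʒak] and [ʒagu] the final segment of 'grass' alternates: [k] ~ [g].
But 'fish' keeps [g] in both environments ([rɔg], [rɔgu]), so there is no rule changing /g/ to [k] in isolation.
Therefore /k/ is basic and [g] is derived by intervocalic voicing (voiceless stops become voiced between vowels).
Hence 'grass' is /ʒak/ underlyingly.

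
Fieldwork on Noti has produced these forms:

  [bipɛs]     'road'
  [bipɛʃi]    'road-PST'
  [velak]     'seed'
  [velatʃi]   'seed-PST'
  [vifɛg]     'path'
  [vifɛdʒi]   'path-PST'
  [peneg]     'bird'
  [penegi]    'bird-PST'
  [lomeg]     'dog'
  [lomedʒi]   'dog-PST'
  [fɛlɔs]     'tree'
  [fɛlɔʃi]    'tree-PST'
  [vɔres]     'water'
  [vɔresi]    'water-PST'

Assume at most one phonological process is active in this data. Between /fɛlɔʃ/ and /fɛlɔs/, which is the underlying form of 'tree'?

/fɛlɔʃ/

The stem for 'tree' ends in [s] in [fɛlɔs] but [ʃ] in [fɛlɔʃi].
Compare 'water', with invariant [s] in [vɔres] and [vɔresi]: an analysis with underlying /s/ and a rule producing [ʃ] before the PST suffix would wrongly predict alternation here too.
Therefore /ʃ/ is basic and [s] is derived by depalatalization (palato-alveolar /tʃ/, /dʒ/ and /ʃ/ become [k], [g] and [s] when no front vowel follows).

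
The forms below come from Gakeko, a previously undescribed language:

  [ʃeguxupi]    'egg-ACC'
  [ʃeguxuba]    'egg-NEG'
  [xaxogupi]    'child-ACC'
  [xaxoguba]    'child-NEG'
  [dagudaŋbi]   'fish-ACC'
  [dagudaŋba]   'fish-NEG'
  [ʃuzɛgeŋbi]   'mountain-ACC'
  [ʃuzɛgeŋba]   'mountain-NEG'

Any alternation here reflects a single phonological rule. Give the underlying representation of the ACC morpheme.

/-pi/

The ACC suffix surfaces as [-bi] and [-pi], depending on the final segment of the stem.
By contrast the NEG suffix keeps its initial [b] throughout — that segment must be underlying.
So the underlying form is /-pi/, and voiceless stops become voiced after a nasal.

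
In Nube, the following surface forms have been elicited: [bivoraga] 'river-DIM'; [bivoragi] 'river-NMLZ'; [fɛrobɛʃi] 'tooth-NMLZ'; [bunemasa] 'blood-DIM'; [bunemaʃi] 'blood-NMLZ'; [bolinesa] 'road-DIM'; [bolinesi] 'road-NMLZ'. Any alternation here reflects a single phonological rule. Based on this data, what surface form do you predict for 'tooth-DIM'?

[fɛrobɛsa]

'blood' shows [s] ~ [ʃ] at the end of the stem ([bunemasa] vs [bunemaʃi]).
But 'road' keeps [s] in both environments ([bolinesa], [bolinesi]), so there is no rule changing /s/ to [ʃ] before the NMLZ suffix.
Therefore /ʃ/ is basic and [s] is derived by depalatalization (palato-alveolar /ʃ/ becomes [s] when no front vowel follows).
The one attested form of 'tooth', [fɛrobɛʃi], shows underlying /fɛrobɛʃ/. Applying the same rule when no front vowel follows gives [fɛrobɛsa].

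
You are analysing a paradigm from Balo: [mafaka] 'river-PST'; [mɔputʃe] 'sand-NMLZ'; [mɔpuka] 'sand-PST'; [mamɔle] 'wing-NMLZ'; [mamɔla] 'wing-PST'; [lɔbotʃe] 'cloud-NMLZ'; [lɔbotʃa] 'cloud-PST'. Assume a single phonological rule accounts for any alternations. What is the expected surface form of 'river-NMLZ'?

In [mɔputʃe] and [mɔpuka] the final segment of 'sand' alternates: [tʃ] ~ [k].
If /tʃ/ were underlying and a rule turned it into [k] before the PST suffix, 'cloud' would also alternate; but it has [tʃ] in both [lɔbotʃe] and [lɔbotʃa].
The alternation reflects palatalization before a front vowel: /k/ becomes palato-alveolar [tʃ] before a front vowel. /k/ is underlying.
The one attested form of 'river', [mafaka], shows underlying /mafak/. Applying the same rule before a front vowel gives [mafatʃe].

[mafatʃe]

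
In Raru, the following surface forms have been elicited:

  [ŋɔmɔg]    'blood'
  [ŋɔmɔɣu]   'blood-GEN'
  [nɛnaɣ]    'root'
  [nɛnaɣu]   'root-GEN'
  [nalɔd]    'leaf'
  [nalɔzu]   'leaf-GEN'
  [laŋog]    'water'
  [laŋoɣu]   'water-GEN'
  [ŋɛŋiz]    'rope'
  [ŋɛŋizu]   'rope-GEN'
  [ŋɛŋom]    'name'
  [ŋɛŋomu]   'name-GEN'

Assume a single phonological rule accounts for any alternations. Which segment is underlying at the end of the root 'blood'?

The stem for 'blood' ends in [g] in [ŋɔmɔg] but [ɣ] in [ŋɔmɔɣu].
Compare 'root', with invariant [ɣ] in [nɛnaɣ] and [nɛnaɣu]: an analysis with underlying /ɣ/ and a rule producing [g] in isolation would wrongly predict alternation here too.
The alternation reflects intervocalic spirantization: voiced stops become fricatives between vowels. /g/ is underlying.

/g/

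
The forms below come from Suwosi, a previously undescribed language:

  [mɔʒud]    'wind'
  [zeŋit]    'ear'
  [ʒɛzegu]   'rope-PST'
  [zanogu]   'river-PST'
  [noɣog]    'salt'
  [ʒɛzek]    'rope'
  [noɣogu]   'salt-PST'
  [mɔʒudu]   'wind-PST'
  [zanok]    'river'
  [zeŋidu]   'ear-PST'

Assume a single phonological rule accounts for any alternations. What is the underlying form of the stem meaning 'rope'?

'rope' shows [g] ~ [k] at the end of the stem ([ʒɛzegu] vs [ʒɛzek]).
If /g/ were underlying and a rule turned it into [k] in isolation, 'salt' would also alternate; but it has [g] in both [noɣogu] and [noɣog].
The alternation reflects intervocalic voicing: voiceless stops become voiced between vowels. /k/ is underlying.
So 'rope' = /ʒɛzek/.

/ʒɛzek/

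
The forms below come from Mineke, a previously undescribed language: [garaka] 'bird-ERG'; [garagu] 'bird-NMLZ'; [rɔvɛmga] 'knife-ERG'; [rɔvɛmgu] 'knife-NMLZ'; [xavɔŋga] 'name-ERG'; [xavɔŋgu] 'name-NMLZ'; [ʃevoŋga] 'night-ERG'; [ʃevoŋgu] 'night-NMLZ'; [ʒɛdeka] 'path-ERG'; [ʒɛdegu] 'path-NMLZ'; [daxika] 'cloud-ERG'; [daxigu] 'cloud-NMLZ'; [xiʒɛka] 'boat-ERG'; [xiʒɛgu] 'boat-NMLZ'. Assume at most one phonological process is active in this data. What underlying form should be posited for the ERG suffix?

The ERG morpheme has two allomorphs, [-ga] and [-ka].
By contrast the NMLZ suffix keeps its initial [g] throughout — that segment must be underlying.
So the underlying form is /-ka/, and voiceless stops become voiced after a nasal.

/-ka/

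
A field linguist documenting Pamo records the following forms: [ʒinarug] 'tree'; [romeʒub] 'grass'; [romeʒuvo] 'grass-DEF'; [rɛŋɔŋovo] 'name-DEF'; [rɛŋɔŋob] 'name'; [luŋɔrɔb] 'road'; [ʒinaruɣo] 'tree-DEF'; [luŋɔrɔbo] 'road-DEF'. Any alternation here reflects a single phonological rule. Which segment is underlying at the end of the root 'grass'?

/v/

The root 'grass' surfaces as [romeʒub] and [romeʒuvo], with a stem-final [b] ~ [v] alternation.
But 'road' keeps [b] in both environments ([luŋɔrɔb], [luŋɔrɔbo]), so there is no rule changing /b/ to [v] before the DEF suffix.
The underlying segment must be /v/; voiced fricatives become stops word-finally, yielding [b] there.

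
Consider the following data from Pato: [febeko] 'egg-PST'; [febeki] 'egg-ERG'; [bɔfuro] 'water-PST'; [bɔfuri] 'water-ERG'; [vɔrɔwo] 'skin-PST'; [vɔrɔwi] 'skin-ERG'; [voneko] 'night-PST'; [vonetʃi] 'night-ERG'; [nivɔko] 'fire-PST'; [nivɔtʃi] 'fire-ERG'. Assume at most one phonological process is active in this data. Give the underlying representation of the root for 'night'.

/vonetʃ/

In [voneko] and [vonetʃi] the final segment of 'night' alternates: [k] ~ [tʃ].
But 'egg' keeps [k] in both environments ([febeko], [febeki]), so there is no rule changing /k/ to [tʃ] before the ERG suffix.
The underlying segment must be /tʃ/; palato-alveolar /tʃ/ becomes [k] when no front vowel follows, yielding [k] there.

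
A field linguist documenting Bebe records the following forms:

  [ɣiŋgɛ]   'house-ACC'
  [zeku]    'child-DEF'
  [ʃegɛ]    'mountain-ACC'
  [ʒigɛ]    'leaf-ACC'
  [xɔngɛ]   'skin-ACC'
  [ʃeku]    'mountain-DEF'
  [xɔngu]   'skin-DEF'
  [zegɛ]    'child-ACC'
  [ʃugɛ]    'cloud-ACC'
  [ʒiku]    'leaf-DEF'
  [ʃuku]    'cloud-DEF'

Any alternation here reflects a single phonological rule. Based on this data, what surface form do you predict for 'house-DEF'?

[ɣiŋgu]

The DEF suffix surfaces as [-gu] and [-ku], depending on the final segment of the stem.
By contrast the ACC suffix keeps its initial [g] throughout — that segment must be underlying.
So the underlying form is /-ku/, and voiceless stops become voiced after a nasal.
After 'house', which ends in a nasal, the suffix surfaces as [-gu], giving [ɣiŋgu].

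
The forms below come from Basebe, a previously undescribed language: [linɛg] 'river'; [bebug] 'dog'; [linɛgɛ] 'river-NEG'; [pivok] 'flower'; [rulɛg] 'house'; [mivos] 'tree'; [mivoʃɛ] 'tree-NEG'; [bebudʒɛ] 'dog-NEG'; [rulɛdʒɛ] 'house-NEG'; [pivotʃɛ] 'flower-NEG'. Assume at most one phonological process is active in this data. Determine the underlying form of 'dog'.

/bebudʒ/

The stem for 'dog' ends in [dʒ] in [bebudʒɛ] but [g] in [bebug].
Compare 'river', with invariant [g] in [linɛgɛ] and [linɛg]: an analysis with underlying /g/ and a rule producing [dʒ] before the NEG suffix would wrongly predict alternation here too.
The alternation reflects depalatalization: palato-alveolar /tʃ/, /dʒ/ and /ʃ/ become [k], [g] and [s] when no front vowel follows. /dʒ/ is underlying.
So 'dog' = /bebudʒ/.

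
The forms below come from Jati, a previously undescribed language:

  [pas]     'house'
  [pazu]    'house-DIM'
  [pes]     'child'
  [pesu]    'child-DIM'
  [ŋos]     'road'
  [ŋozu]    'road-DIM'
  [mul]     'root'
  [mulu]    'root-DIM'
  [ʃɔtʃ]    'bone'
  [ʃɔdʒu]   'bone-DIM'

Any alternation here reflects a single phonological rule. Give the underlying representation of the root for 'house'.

In [pas] and [pazu] the final segment of 'house' alternates: [s] ~ [z].
Compare 'child', with invariant [s] in [pes] and [pesu]: an analysis with underlying /s/ and a rule producing [z] before the DIM suffix would wrongly predict alternation here too.
Therefore /z/ is basic and [s] is derived by word-final obstruent devoicing (voiced obstruents become voiceless word-finally).
The underlying form of 'house' is therefore /paz/.

/paz/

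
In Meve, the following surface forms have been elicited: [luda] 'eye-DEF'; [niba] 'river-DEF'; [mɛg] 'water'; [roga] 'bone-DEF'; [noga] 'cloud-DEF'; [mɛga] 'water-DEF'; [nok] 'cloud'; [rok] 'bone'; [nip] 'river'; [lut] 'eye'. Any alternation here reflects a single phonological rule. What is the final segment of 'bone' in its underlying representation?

/k/

'bone' shows [g] ~ [k] at the end of the stem ([roga] vs [rok]).
The stem 'water' ([mɛga], [mɛg]) shows [g] unchanged in both environments, so [g] cannot be basic with [k] derived in isolation.
The alternation reflects intervocalic voicing: voiceless stops become voiced between vowels. /k/ is underlying.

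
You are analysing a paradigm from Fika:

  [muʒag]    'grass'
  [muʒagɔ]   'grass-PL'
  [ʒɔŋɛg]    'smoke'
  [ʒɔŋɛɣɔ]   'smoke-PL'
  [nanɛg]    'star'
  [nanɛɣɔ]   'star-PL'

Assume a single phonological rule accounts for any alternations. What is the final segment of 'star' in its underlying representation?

In [nanɛg] and [nanɛɣɔ] the final segment of 'star' alternates: [g] ~ [ɣ].
If /g/ were underlying and a rule turned it into [ɣ] before the PL suffix, 'grass' would also alternate; but it has [g] in both [muʒag] and [muʒagɔ].
So /ɣ/ is underlying, and a rule of word-final hardening — voiced fricatives become stops word-finally — gives [g].

/ɣ/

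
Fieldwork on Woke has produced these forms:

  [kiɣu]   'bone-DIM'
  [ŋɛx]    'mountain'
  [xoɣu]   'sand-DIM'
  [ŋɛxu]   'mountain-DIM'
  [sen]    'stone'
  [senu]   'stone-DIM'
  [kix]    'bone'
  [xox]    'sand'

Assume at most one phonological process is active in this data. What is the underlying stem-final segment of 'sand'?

'sand' shows [ɣ] ~ [x] at the end of the stem ([xoɣu] vs [xox]).
If /x/ were underlying and a rule turned it into [ɣ] before the DIM suffix, 'mountain' would also alternate; but it has [x] in both [ŋɛxu] and [ŋɛx].
The underlying segment must be /ɣ/; voiced obstruents become voiceless word-finally, yielding [x] there.

/ɣ/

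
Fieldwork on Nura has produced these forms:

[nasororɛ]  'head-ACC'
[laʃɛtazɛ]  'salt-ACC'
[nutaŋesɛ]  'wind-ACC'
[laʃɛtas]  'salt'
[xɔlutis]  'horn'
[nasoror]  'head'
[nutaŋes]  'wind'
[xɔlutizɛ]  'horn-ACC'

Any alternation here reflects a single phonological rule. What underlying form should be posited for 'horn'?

The stem for 'horn' ends in [z] in [xɔlutizɛ] but [s] in [xɔlutis].
Compare 'wind', with invariant [s] in [nutaŋesɛ] and [nutaŋes]: an analysis with underlying /s/ and a rule producing [z] before the ACC suffix would wrongly predict alternation here too.
Therefore /z/ is basic and [s] is derived by word-final obstruent devoicing (voiced obstruents become voiceless word-finally).

/xɔlutiz/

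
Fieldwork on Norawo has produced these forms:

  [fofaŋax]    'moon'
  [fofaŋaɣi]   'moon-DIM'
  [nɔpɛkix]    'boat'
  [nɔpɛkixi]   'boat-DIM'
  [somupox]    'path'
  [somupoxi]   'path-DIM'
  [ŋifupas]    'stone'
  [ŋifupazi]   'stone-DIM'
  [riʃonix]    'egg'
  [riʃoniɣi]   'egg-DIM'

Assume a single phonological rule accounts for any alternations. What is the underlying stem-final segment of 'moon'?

'moon' shows [x] ~ [ɣ] at the end of the stem ([fofaŋax] vs [fofaŋaɣi]).
The stem 'path' ([somupox], [somupoxi]) shows [x] unchanged in both environments, so [x] cannot be basic with [ɣ] derived before the DIM suffix.
The underlying segment must be /ɣ/; voiced obstruents become voiceless word-finally, yielding [x] there.

/ɣ/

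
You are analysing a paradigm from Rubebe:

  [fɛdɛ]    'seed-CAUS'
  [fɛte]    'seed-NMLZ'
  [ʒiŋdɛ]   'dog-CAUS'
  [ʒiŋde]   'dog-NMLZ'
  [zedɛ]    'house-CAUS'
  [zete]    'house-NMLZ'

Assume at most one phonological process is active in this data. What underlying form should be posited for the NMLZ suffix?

The NMLZ morpheme has two allomorphs, [-de] and [-te].
By contrast the CAUS suffix keeps its initial [d] throughout — that segment must be underlying.
So the underlying form is /-te/, and voiceless stops become voiced after a nasal.

/-te/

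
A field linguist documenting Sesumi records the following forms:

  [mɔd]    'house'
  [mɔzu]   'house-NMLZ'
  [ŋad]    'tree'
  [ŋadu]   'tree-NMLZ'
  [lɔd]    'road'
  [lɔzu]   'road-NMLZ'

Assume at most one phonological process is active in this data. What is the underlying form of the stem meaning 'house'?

The stem for 'house' ends in [d] in [mɔd] but [z] in [mɔzu].
Compare 'tree', with invariant [d] in [ŋad] and [ŋadu]: an analysis with underlying /d/ and a rule producing [z] before the NMLZ suffix would wrongly predict alternation here too.
The underlying segment must be /z/; voiced fricatives become stops word-finally, yielding [d] there.
The underlying form of 'house' is therefore /mɔz/.

/mɔz/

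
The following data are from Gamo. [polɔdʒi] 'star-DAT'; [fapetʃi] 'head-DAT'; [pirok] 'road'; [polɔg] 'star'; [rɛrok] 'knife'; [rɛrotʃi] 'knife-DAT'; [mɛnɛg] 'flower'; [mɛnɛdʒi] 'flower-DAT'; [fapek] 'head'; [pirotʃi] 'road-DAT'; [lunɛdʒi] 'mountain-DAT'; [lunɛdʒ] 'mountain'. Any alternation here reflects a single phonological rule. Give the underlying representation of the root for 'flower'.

/mɛnɛg/

The stem for 'flower' ends in [g] in [mɛnɛg] but [dʒ] in [mɛnɛdʒi].
If /dʒ/ were underlying and a rule turned it into [g] in isolation, 'mountain' would also alternate; but it has [dʒ] in both [lunɛdʒ] and [lunɛdʒi].
So /g/ is underlying, and a rule of palatalization before a front vowel — /k/ and /g/ become palato-alveolar [tʃ] and [dʒ] before a front vowel — gives [dʒ].
The underlying form of 'flower' is therefore /mɛnɛg/.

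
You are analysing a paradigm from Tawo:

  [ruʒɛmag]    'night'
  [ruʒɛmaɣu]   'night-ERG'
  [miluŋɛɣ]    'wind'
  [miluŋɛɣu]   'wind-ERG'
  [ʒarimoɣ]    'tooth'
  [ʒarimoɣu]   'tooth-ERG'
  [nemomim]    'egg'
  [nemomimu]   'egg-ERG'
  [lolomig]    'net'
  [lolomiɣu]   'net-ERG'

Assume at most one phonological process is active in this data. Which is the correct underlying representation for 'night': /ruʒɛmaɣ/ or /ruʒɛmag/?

/ruʒɛmag/

The root 'night' surfaces as [ruʒɛmag] and [ruʒɛmaɣu], with a stem-final [g] ~ [ɣ] alternation.
The stem 'tooth' ([ʒarimoɣ], [ʒarimoɣu]) shows [ɣ] unchanged in both environments, so [ɣ] cannot be basic with [g] derived in isolation.
The underlying segment must be /g/; voiced stops become fricatives between vowels, yielding [ɣ] there.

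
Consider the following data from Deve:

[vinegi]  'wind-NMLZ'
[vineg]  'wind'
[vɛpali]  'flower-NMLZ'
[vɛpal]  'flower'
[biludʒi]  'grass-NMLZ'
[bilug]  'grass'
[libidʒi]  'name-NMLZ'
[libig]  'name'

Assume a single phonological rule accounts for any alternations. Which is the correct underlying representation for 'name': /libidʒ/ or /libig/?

/libidʒ/

The stem for 'name' ends in [dʒ] in [libidʒi] but [g] in [libig].
Compare 'wind', with invariant [g] in [vinegi] and [vineg]: an analysis with underlying /g/ and a rule producing [dʒ] before the NMLZ suffix would wrongly predict alternation here too.
The underlying segment must be /dʒ/; palato-alveolar /dʒ/ becomes [g] when no front vowel follows, yielding [g] there.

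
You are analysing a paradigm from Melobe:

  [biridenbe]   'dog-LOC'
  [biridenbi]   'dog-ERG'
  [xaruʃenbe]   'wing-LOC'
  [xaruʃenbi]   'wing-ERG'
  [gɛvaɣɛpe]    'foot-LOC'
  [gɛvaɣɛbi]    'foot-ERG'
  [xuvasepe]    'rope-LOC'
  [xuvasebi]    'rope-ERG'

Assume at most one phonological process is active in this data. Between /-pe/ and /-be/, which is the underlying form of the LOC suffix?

The LOC suffix surfaces as [-be] and [-pe], depending on the final segment of the stem.
The ERG suffix, which begins with [b], is invariant after every stem; so [b] is not altered by any rule here.
So the underlying form is /-pe/, and voiceless stops become voiced after a nasal.

/-pe/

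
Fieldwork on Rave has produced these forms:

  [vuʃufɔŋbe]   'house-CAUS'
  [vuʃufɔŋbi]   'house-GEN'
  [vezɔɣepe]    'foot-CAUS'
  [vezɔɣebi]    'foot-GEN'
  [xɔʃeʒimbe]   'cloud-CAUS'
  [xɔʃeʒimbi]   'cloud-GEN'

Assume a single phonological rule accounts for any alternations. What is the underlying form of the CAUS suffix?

/-pe/

The CAUS suffix surfaces as [-be] and [-pe], depending on the final segment of the stem.
By contrast the GEN suffix keeps its initial [b] throughout — that segment must be underlying.
So the underlying form is /-pe/, and voiceless stops become voiced after a nasal.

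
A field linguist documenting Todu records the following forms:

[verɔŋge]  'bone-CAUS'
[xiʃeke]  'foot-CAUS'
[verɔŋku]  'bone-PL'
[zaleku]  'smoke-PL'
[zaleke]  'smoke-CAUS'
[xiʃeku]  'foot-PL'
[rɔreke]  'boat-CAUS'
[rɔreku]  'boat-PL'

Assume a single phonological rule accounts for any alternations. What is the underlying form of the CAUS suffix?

/-ge/

The CAUS suffix surfaces as [-ge] and [-ke], depending on the final segment of the stem.
By contrast the PL suffix keeps its initial [k] throughout — that segment must be underlying.
So the underlying form is /-ge/, and voiced stops become voiceless after a vowel.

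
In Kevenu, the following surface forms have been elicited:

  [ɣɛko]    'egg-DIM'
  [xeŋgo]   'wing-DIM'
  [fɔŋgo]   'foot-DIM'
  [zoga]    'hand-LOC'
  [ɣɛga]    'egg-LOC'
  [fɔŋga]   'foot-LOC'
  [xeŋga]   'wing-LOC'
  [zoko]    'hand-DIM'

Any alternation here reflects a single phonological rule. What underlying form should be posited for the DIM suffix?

The DIM morpheme has two allomorphs, [-go] and [-ko].
The LOC suffix, which begins with [g], is invariant after every stem; so [g] is not altered by any rule here.
The DIM suffix is therefore /-ko/ underlyingly, with post-nasal voicing: voiceless stops become voiced after a nasal.

/-ko/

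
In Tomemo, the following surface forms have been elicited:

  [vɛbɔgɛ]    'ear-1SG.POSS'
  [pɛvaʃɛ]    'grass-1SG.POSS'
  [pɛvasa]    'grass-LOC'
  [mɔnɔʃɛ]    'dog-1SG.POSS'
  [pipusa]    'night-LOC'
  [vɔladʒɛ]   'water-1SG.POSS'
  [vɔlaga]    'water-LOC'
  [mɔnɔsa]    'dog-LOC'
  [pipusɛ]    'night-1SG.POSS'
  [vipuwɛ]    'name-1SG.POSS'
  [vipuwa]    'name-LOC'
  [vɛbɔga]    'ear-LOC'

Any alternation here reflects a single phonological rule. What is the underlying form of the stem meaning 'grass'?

The root 'grass' surfaces as [pɛvasa] and [pɛvaʃɛ], with a stem-final [s] ~ [ʃ] alternation.
If /s/ were underlying and a rule turned it into [ʃ] before the 1SG.POSS suffix, 'night' would also alternate; but it has [s] in both [pipusa] and [pipusɛ].
The underlying segment must be /ʃ/; palato-alveolar /dʒ/ and /ʃ/ become [g] and [s] when no front vowel follows, yielding [s] there.
The underlying form of 'grass' is therefore /pɛvaʃ/.

/pɛvaʃ/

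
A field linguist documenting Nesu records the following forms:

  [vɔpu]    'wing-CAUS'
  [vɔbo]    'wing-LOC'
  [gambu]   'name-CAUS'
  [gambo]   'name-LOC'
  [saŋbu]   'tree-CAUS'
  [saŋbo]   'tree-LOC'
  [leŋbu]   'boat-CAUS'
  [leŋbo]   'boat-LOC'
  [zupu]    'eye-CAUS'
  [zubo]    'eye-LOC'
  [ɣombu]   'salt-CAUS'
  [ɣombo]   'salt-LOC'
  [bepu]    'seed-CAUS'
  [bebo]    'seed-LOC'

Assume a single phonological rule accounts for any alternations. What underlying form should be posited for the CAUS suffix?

The CAUS suffix surfaces as [-bu] and [-pu], depending on the final segment of the stem.
By contrast the LOC suffix keeps its initial [b] throughout — that segment must be underlying.
The CAUS suffix is therefore /-pu/ underlyingly, with post-nasal voicing: voiceless stops become voiced after a nasal.

/-pu/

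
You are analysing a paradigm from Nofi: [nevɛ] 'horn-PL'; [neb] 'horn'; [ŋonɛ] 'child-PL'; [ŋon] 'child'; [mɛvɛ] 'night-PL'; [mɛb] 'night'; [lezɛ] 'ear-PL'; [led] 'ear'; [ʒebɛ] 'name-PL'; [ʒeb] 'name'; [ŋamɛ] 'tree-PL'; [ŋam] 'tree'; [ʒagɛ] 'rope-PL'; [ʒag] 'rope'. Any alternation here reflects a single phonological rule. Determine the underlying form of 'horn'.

/nev/

The stem for 'horn' ends in [v] in [nevɛ] but [b] in [neb].
If /b/ were underlying and a rule turned it into [v] before the PL suffix, 'name' would also alternate; but it has [b] in both [ʒebɛ] and [ʒeb].
The underlying segment must be /v/; voiced fricatives become stops word-finally, yielding [b] there.
So 'horn' = /nev/.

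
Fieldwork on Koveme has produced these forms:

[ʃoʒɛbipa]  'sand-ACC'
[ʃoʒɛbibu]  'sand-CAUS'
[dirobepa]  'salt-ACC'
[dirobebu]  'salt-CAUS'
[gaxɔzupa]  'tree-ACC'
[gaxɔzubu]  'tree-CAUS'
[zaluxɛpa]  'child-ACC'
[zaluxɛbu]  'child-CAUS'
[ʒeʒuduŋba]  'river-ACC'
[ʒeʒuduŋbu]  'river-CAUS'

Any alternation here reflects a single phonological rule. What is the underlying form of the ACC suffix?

/-pa/

The ACC morpheme has two allomorphs, [-ba] and [-pa].
The CAUS suffix, which begins with [b], is invariant after every stem; so [b] is not altered by any rule here.
The ACC suffix is therefore /-pa/ underlyingly, with post-nasal voicing: voiceless stops become voiced after a nasal.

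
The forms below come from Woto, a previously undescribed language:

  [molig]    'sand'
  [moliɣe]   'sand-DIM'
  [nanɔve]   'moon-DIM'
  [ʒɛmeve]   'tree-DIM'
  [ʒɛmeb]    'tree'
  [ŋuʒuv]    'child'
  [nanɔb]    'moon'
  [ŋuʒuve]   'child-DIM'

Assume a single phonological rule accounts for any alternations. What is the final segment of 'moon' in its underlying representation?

/b/

'moon' shows [b] ~ [v] at the end of the stem ([nanɔb] vs [nanɔve]).
But 'child' keeps [v] in both environments ([ŋuʒuv], [ŋuʒuve]), so there is no rule changing /v/ to [b] in isolation.
Therefore /b/ is basic and [v] is derived by intervocalic spirantization (voiced stops become fricatives between vowels).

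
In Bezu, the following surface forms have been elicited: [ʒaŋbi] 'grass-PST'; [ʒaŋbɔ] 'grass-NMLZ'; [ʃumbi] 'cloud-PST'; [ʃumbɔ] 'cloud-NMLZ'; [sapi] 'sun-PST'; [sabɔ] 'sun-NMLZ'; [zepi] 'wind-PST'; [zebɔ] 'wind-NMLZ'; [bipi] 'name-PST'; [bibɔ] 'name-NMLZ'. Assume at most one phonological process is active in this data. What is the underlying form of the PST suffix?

/-pi/

The PST morpheme has two allomorphs, [-bi] and [-pi].
The NMLZ suffix, which begins with [b], is invariant after every stem; so [b] is not altered by any rule here.
The PST suffix is therefore /-pi/ underlyingly, with post-nasal voicing: voiceless stops become voiced after a nasal.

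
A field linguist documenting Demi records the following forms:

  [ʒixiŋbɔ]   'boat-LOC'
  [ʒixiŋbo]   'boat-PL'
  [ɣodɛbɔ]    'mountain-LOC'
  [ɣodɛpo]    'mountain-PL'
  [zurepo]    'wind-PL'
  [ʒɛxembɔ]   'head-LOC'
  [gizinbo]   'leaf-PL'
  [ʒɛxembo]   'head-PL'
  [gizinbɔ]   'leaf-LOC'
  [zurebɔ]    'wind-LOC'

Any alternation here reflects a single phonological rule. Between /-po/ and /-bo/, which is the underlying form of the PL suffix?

The PL morpheme has two allomorphs, [-bo] and [-po].
The LOC suffix, which begins with [b], is invariant after every stem; so [b] is not altered by any rule here.
The PL suffix is therefore /-po/ underlyingly, with post-nasal voicing: voiceless stops become voiced after a nasal.

/-po/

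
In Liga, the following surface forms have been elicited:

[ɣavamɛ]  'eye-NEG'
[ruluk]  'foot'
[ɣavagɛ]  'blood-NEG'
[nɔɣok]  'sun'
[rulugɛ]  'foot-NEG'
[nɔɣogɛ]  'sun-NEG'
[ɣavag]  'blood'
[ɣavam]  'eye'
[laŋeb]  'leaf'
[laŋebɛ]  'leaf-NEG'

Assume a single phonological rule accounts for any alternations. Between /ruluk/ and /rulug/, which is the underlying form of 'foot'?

'foot' shows [g] ~ [k] at the end of the stem ([rulugɛ] vs [ruluk]).
But 'blood' keeps [g] in both environments ([ɣavagɛ], [ɣavag]), so there is no rule changing /g/ to [k] in isolation.
The underlying segment must be /k/; voiceless stops become voiced between vowels, yielding [g] there.

/ruluk/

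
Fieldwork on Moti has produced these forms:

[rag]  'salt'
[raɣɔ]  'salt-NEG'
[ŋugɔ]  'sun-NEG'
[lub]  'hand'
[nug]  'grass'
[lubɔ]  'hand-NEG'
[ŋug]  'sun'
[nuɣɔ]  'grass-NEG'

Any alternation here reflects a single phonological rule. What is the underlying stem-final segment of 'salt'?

In [raɣɔ] and [rag] the final segment of 'salt' alternates: [ɣ] ~ [g].
But 'sun' keeps [g] in both environments ([ŋugɔ], [ŋug]), so there is no rule changing /g/ to [ɣ] before the NEG suffix.
So /ɣ/ is underlying, and a rule of word-final hardening — voiced fricatives become stops word-finally — gives [g].

/ɣ/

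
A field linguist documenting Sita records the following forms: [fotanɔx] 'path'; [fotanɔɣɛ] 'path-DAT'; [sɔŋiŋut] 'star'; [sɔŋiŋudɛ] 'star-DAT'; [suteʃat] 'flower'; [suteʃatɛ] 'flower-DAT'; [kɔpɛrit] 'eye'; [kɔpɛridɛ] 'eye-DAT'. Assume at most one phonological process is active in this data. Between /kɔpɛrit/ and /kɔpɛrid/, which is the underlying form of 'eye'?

/kɔpɛrid/

The stem for 'eye' ends in [t] in [kɔpɛrit] but [d] in [kɔpɛridɛ].
Compare 'flower', with invariant [t] in [suteʃat] and [suteʃatɛ]: an analysis with underlying /t/ and a rule producing [d] before the DAT suffix would wrongly predict alternation here too.
Therefore /d/ is basic and [t] is derived by word-final obstruent devoicing (voiced obstruents become voiceless word-finally).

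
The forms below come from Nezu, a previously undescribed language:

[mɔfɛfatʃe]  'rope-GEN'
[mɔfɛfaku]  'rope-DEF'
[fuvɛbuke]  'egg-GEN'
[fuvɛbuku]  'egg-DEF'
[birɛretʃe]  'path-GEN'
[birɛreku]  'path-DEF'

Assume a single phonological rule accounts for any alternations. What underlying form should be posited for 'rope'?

/mɔfɛfatʃ/

In [mɔfɛfatʃe] and [mɔfɛfaku] the final segment of 'rope' alternates: [tʃ] ~ [k].
The stem 'egg' ([fuvɛbuke], [fuvɛbuku]) shows [k] unchanged in both environments, so [k] cannot be basic with [tʃ] derived before the GEN suffix.
The alternation reflects depalatalization: palato-alveolar /tʃ/ becomes [k] when no front vowel follows. /tʃ/ is underlying.
The underlying form of 'rope' is therefore /mɔfɛfatʃ/.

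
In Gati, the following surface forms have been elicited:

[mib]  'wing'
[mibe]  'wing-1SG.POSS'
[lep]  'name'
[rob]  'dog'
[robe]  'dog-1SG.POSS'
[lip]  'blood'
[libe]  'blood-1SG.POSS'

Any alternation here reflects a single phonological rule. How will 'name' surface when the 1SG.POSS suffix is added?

[lebe]

The root 'blood' surfaces as [lip] and [libe], with a stem-final [p] ~ [b] alternation.
The stem 'wing' ([mib], [mibe]) shows [b] unchanged in both environments, so [b] cannot be basic with [p] derived in isolation.
Therefore /p/ is basic and [b] is derived by intervocalic voicing (voiceless stops become voiced between vowels).
The one attested form of 'name', [lep], shows underlying /lep/. Applying the same rule between vowels gives [lebe].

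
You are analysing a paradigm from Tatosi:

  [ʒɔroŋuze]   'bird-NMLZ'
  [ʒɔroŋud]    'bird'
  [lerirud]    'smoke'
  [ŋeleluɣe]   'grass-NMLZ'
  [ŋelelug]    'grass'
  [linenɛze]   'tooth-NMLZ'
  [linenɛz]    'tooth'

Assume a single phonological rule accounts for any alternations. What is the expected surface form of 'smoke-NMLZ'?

[leriruze]

The stem for 'bird' ends in [z] in [ʒɔroŋuze] but [d] in [ʒɔroŋud].
But 'tooth' keeps [z] in both environments ([linenɛze], [linenɛz]), so there is no rule changing /z/ to [d] in isolation.
The alternation reflects intervocalic spirantization: voiced stops become fricatives between vowels. /d/ is underlying.
The one attested form of 'smoke', [lerirud], shows underlying /lerirud/. Applying the same rule between vowels gives [leriruze].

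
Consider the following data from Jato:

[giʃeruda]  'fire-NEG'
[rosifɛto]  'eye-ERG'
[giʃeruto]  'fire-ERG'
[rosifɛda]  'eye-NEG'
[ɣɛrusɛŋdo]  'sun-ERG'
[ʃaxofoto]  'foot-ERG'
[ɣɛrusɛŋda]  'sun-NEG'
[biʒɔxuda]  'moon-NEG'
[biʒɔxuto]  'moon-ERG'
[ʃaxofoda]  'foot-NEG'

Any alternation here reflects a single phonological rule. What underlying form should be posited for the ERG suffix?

The ERG suffix surfaces as [-do] and [-to], depending on the final segment of the stem.
The NEG suffix, which begins with [d], is invariant after every stem; so [d] is not altered by any rule here.
So the underlying form is /-to/, and voiceless stops become voiced after a nasal.

/-to/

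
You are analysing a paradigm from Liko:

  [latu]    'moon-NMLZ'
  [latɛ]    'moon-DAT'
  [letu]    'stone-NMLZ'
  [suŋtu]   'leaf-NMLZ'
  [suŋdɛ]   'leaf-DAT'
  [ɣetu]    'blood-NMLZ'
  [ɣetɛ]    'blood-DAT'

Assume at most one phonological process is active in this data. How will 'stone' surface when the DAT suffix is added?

The DAT morpheme has two allomorphs, [-dɛ] and [-tɛ].
The NMLZ suffix, which begins with [t], is invariant after every stem; so [t] is not altered by any rule here.
So the underlying form is /-dɛ/, and voiced stops become voiceless after a vowel.
After 'stone', which ends in a vowel, the suffix surfaces as [-tɛ], giving [letɛ].

[letɛ]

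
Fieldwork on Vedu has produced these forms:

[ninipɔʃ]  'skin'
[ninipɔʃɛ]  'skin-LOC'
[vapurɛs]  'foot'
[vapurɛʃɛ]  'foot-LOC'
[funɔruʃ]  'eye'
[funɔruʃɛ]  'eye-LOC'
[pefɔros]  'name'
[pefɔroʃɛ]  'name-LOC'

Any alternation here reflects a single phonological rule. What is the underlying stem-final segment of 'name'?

/s/

The root 'name' surfaces as [pefɔros] and [pefɔroʃɛ], with a stem-final [s] ~ [ʃ] alternation.
If /ʃ/ were underlying and a rule turned it into [s] in isolation, 'eye' would also alternate; but it has [ʃ] in both [funɔruʃ] and [funɔruʃɛ].
The underlying segment must be /s/; /s/ becomes palato-alveolar [ʃ] before a front vowel, yielding [ʃ] there.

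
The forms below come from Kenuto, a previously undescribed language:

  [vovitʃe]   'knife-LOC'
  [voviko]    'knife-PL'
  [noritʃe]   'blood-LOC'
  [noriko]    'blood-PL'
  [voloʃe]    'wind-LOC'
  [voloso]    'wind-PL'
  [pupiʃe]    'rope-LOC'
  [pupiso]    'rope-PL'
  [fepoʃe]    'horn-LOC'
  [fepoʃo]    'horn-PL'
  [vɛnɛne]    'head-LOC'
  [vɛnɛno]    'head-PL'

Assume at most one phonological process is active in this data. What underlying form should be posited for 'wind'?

/volos/

'wind' shows [ʃ] ~ [s] at the end of the stem ([voloʃe] vs [voloso]).
If /ʃ/ were underlying and a rule turned it into [s] before the PL suffix, 'horn' would also alternate; but it has [ʃ] in both [fepoʃe] and [fepoʃo].
The underlying segment must be /s/; /k/ and /s/ become palato-alveolar [tʃ] and [ʃ] before a front vowel, yielding [ʃ] there.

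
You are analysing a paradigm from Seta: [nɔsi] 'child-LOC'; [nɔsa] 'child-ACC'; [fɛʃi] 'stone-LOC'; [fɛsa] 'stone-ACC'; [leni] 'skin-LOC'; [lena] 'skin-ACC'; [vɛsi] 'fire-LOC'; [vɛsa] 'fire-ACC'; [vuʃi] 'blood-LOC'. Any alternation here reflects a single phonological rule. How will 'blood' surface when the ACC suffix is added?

[vusa]

The stem for 'stone' ends in [ʃ] in [fɛʃi] but [s] in [fɛsa].
The stem 'child' ([nɔsi], [nɔsa]) shows [s] unchanged in both environments, so [s] cannot be basic with [ʃ] derived before the LOC suffix.
So /ʃ/ is underlying, and a rule of depalatalization — palato-alveolar /ʃ/ becomes [s] when no front vowel follows — gives [s].
From [vuʃi] the stem 'blood' is /vuʃ/; when no front vowel follows this yields [vusa].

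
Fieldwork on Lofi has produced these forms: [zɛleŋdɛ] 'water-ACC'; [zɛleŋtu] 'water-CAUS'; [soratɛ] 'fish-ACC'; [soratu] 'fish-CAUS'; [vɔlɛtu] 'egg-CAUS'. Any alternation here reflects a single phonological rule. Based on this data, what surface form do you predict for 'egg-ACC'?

The ACC morpheme has two allomorphs, [-dɛ] and [-tɛ].
The CAUS suffix, which begins with [t], is invariant after every stem; so [t] is not altered by any rule here.
So the underlying form is /-dɛ/, and voiced stops become voiceless after a vowel.
After 'egg', which ends in a vowel, the suffix surfaces as [-tɛ], giving [vɔlɛtɛ].

[vɔlɛtɛ]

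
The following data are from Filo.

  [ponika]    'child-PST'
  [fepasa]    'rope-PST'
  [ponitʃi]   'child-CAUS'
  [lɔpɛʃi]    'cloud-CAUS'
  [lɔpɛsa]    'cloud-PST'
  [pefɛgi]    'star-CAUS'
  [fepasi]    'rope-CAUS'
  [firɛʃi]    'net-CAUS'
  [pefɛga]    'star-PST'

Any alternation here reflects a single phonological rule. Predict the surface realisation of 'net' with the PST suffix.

In [lɔpɛsa] and [lɔpɛʃi] the final segment of 'cloud' alternates: [s] ~ [ʃ].
The stem 'rope' ([fepasa], [fepasi]) shows [s] unchanged in both environments, so [s] cannot be basic with [ʃ] derived before the CAUS suffix.
The alternation reflects depalatalization: palato-alveolar /tʃ/ and /ʃ/ become [k] and [s] when no front vowel follows. /ʃ/ is underlying.
The one attested form of 'net', [firɛʃi], shows underlying /firɛʃ/. Applying the same rule when no front vowel follows gives [firɛsa].

[firɛsa]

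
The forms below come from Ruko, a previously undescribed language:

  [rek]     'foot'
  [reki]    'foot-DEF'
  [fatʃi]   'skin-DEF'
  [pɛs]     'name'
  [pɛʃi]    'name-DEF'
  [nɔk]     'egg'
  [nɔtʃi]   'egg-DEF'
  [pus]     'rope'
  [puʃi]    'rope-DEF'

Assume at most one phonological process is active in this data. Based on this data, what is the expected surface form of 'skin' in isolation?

'egg' shows [k] ~ [tʃ] at the end of the stem ([nɔk] vs [nɔtʃi]).
If /k/ were underlying and a rule turned it into [tʃ] before the DEF suffix, 'foot' would also alternate; but it has [k] in both [rek] and [reki].
So /tʃ/ is underlying, and a rule of depalatalization — palato-alveolar /tʃ/ and /ʃ/ become [k] and [s] when no front vowel follows — gives [k].
The one attested form of 'skin', [fatʃi], shows underlying /fatʃ/. Applying the same rule when no front vowel follows gives [fak].

[fak]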